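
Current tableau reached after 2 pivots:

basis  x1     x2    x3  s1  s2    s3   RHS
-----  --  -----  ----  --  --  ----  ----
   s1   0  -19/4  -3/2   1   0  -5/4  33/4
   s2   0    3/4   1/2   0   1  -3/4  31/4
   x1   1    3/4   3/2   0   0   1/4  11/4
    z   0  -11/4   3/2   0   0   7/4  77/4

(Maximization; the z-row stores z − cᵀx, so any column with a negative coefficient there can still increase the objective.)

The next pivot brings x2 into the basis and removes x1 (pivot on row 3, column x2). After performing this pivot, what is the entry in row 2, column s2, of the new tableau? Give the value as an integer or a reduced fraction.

Pivot element is row 3, column x2: 3/4.
Normalize row 3: new (row 3, s2) = 0/(3/4) = 0.
row 2 ← row 2 − (3/4)·(new row 3): 1 − (3/4)·0 = 1.

1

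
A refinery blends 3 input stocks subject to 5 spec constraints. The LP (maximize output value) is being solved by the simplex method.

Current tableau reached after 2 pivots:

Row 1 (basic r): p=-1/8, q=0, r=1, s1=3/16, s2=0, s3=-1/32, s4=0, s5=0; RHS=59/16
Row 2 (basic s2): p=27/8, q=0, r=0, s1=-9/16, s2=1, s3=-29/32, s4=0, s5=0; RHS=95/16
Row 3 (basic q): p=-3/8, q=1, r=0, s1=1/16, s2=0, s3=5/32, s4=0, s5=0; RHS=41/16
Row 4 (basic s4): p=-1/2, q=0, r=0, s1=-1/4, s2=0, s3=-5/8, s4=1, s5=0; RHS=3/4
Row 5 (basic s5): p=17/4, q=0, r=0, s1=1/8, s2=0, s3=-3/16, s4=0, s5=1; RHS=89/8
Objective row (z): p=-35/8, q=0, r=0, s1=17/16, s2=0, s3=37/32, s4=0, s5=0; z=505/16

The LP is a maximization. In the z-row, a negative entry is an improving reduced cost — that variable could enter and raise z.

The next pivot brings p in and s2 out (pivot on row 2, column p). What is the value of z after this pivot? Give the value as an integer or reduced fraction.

1060/27

Minimum ratio for p: (95/16)/(27/8) = 95/54.
z changes by −(z-row coeff of p)·ratio = −(-35/8)·(95/54) = 3325/432.
New z = 505/16 + (3325/432) = 1060/27.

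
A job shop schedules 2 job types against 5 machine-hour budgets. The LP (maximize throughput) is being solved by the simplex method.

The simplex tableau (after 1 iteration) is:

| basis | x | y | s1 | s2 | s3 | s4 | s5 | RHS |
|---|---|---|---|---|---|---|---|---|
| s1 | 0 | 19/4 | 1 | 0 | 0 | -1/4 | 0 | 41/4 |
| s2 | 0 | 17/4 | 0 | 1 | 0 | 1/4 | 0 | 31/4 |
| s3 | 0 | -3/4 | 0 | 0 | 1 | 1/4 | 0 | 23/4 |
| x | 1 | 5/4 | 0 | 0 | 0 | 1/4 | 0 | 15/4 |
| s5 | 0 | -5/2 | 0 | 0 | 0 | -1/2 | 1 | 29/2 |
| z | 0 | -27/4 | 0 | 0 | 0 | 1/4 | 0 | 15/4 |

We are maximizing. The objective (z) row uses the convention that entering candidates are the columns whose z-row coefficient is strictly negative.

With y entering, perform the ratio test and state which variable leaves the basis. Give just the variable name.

s2

Ratios: row 1 (s1): (41/4)/(19/4) = 41/19; row 2 (s2): (31/4)/(17/4) = 31/17; row 3 (s3): entry -3/4 ≤ 0, skip; row 4 (x): (15/4)/(5/4) = 3; row 5 (s5): entry -5/2 ≤ 0, skip.
Minimum ratio 31/17 is in the s2 row, so s2 leaves.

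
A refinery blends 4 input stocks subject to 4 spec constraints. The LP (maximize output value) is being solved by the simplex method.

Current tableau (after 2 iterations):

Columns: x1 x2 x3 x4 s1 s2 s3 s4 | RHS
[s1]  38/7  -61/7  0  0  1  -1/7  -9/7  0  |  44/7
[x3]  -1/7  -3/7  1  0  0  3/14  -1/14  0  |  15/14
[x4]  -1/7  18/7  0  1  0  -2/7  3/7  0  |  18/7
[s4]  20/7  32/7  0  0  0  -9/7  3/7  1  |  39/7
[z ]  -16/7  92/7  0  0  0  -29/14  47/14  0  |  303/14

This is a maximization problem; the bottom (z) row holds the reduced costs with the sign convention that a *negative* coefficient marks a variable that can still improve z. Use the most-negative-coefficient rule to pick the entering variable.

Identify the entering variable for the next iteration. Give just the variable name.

Objective-row coefficients: x1: -16/7, x2: 92/7, x3: 0, x4: 0, s1: 0, s2: -29/14, s3: 47/14, s4: 0.
The most negative is -16/7 in column x1, so x1 enters.

x1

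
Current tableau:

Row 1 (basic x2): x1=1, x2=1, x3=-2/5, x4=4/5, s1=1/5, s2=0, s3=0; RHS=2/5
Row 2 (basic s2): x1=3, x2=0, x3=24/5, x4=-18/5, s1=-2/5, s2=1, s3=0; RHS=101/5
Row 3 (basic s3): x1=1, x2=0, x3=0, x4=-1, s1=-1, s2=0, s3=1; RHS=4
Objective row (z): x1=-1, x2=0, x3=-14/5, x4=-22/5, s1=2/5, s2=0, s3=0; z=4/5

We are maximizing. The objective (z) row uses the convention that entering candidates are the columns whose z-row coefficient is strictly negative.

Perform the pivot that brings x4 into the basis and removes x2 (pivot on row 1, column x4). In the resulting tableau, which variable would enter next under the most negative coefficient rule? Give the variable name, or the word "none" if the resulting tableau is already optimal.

Pivot element 4/5. New z-row = old z-row − (-22/5)·(row 1/(4/5)).
Updated z-row coefficients: x1: 9/2, x2: 11/2, x3: -5, x4: 0, s1: 3/2, s2: 0, s3: 0.
The most negative is -5 in column x3, so x3 would enter next.

x3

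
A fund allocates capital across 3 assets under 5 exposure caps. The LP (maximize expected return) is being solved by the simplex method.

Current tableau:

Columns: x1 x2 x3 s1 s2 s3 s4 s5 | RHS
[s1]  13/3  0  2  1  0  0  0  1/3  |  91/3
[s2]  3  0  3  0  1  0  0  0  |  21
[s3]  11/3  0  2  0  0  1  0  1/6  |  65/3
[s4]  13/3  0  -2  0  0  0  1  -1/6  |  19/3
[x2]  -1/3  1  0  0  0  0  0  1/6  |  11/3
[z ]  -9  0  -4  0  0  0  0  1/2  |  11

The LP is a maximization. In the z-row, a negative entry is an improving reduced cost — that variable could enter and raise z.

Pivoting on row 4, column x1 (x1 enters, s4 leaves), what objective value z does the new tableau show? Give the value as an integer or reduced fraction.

Minimum ratio for x1: (19/3)/(13/3) = 19/13.
z changes by −(z-row coeff of x1)·ratio = −(-9)·(19/13) = 171/13.
New z = 11 + (171/13) = 314/13.

314/13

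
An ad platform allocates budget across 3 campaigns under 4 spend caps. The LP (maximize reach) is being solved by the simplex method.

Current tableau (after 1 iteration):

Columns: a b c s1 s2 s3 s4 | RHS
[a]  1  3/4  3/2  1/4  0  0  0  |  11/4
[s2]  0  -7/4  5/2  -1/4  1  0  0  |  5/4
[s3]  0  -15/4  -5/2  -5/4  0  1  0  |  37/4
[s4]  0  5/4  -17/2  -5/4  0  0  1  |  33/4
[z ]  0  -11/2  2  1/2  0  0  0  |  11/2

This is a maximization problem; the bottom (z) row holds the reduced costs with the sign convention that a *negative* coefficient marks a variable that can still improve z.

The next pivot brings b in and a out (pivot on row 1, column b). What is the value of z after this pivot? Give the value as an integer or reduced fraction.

Minimum ratio for b: (11/4)/(3/4) = 11/3.
z changes by −(z-row coeff of b)·ratio = −(-11/2)·(11/3) = 121/6.
New z = 11/2 + (121/6) = 77/3.

77/3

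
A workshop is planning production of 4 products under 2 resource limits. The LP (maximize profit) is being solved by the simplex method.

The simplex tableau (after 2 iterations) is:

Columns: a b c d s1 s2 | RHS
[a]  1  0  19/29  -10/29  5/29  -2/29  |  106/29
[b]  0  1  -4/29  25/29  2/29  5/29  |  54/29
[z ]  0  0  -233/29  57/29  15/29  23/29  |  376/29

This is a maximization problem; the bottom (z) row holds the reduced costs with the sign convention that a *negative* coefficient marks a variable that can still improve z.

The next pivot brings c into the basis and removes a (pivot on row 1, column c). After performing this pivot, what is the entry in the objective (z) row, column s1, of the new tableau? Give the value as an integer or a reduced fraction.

50/19

Pivot element is row 1, column c: 19/29.
Normalize row 1: new (row 1, s1) = (5/29)/(19/29) = 5/19.
z-row ← z-row − (-233/29)·(new row 1): 15/29 − (-233/29)·(5/19) = 50/19.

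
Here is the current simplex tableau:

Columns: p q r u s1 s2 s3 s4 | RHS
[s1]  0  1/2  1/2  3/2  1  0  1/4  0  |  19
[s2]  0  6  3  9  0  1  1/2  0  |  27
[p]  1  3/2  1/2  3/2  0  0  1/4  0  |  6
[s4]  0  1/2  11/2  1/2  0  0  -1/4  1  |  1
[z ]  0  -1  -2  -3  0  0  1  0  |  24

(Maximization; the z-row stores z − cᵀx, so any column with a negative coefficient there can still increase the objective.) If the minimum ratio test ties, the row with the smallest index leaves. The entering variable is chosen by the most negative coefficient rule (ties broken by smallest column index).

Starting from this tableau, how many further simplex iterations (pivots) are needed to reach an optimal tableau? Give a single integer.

2

pivot: u in, s4 out → z = 30
pivot: s3 in, s2 out → z = 309/10
No improving column remains; optimal.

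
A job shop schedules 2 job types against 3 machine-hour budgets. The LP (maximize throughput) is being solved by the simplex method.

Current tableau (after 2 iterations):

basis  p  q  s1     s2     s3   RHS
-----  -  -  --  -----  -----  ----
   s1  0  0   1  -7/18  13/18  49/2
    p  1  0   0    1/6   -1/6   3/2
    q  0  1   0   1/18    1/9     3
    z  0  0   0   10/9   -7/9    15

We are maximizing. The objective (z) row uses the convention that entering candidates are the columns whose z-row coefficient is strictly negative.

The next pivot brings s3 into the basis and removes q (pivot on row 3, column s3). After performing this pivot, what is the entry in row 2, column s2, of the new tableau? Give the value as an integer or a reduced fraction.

1/4

Pivot element is row 3, column s3: 1/9.
Normalize row 3: new (row 3, s2) = (1/18)/(1/9) = 1/2.
row 2 ← row 2 − (-1/6)·(new row 3): 1/6 − (-1/6)·(1/2) = 1/4.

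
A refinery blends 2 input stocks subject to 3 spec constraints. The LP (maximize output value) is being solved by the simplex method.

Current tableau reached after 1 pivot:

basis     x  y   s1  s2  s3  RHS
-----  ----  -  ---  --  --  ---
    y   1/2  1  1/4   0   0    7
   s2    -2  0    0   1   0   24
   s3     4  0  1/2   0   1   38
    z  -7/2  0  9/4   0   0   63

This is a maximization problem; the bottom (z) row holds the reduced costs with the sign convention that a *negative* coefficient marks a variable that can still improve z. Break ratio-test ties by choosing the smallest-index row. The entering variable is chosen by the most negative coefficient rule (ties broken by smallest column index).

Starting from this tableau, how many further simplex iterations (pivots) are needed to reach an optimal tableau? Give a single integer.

pivot: x in, s3 out → z = 385/4
No improving column remains; optimal.

1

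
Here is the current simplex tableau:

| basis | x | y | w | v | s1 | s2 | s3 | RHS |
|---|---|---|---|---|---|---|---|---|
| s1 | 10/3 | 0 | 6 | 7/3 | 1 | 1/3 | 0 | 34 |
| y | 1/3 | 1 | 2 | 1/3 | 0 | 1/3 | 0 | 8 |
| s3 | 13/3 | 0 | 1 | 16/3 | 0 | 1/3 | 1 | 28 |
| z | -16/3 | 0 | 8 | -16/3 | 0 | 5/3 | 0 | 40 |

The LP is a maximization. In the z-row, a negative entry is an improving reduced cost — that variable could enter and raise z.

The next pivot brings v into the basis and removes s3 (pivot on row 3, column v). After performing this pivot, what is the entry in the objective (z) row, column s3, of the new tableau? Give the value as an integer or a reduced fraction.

Pivot element is row 3, column v: 16/3.
Normalize row 3: new (row 3, s3) = 1/(16/3) = 3/16.
z-row ← z-row − (-16/3)·(new row 3): 0 − (-16/3)·(3/16) = 1.

1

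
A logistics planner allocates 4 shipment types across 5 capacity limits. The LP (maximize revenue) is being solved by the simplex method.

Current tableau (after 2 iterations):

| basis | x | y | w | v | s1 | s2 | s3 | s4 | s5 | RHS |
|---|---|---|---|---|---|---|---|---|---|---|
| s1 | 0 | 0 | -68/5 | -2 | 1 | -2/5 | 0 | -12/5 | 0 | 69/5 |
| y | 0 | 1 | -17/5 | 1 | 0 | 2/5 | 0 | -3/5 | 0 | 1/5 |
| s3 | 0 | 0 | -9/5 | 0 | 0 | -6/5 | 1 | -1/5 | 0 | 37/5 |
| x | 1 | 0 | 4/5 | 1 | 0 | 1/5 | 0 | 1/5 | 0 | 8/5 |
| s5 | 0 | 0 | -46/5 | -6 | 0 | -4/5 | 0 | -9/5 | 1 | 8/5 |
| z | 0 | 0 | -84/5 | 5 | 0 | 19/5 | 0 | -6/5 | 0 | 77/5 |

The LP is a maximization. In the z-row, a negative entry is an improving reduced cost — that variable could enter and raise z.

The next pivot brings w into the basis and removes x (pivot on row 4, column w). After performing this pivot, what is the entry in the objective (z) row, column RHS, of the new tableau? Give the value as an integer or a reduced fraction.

49

Pivot element is row 4, column w: 4/5.
Normalize row 4: new (row 4, RHS) = (8/5)/(4/5) = 2.
z-row ← z-row − (-84/5)·(new row 4): 77/5 − (-84/5)·2 = 49.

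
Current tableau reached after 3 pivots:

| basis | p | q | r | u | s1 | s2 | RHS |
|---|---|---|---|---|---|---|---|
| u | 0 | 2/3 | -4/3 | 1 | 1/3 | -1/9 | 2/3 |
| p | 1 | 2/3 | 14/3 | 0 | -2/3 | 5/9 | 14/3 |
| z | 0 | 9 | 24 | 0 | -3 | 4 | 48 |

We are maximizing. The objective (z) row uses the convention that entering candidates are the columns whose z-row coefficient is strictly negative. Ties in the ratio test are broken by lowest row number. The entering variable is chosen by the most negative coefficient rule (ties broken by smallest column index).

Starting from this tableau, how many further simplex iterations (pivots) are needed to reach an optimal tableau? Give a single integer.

pivot: s1 in, u out → z = 54
No improving column remains; optimal.

1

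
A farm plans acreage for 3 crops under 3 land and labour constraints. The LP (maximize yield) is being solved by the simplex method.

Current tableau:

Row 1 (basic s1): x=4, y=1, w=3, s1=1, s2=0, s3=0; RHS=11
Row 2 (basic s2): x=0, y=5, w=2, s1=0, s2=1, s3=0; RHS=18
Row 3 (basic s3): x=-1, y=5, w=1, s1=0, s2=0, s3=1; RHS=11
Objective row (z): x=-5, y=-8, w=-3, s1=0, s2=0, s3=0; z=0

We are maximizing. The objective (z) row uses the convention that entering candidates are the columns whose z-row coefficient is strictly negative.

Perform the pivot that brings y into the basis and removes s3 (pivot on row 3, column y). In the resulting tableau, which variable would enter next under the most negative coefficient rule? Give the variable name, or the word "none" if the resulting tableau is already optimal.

x

Pivot element 5. New z-row = old z-row − (-8)·(row 3/5).
Updated z-row coefficients: x: -33/5, y: 0, w: -7/5, s1: 0, s2: 0, s3: 8/5.
The most negative is -33/5 in column x, so x would enter next.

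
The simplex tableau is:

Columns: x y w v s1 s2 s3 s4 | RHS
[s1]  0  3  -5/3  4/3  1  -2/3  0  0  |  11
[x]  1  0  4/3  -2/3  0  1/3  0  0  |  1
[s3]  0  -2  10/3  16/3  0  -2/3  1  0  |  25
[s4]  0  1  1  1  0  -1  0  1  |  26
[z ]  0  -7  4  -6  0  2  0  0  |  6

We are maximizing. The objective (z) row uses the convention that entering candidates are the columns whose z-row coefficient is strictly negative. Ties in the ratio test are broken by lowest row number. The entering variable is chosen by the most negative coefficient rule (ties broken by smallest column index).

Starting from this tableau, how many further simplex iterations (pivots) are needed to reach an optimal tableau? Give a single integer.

3

pivot: y in, s1 out → z = 95/3
pivot: v in, s3 out → z = 1307/28
pivot: s2 in, x out → z = 289/6
No improving column remains; optimal.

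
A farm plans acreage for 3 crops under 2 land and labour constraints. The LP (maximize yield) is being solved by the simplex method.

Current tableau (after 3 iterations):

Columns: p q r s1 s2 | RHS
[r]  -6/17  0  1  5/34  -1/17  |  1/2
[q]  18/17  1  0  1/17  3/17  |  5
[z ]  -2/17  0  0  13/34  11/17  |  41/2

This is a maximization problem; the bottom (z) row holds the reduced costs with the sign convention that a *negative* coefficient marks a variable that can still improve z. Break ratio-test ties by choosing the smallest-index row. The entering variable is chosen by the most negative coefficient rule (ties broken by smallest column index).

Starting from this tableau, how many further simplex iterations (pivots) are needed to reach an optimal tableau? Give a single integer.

1

pivot: p in, q out → z = 379/18
No improving column remains; optimal.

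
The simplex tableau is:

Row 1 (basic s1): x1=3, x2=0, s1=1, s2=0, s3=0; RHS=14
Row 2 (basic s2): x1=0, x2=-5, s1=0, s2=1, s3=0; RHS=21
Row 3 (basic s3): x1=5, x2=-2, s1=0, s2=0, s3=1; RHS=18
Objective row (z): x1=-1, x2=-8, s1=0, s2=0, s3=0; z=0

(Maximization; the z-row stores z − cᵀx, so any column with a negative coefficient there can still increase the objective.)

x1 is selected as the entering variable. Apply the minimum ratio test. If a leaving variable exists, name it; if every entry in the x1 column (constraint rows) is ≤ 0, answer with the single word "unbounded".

s3

Ratios: row 1 (s1): 14/3 = 14/3; row 2 (s2): entry 0 ≤ 0, skip; row 3 (s3): 18/5 = 18/5.
Minimum ratio is in the s3 row, so s3 leaves.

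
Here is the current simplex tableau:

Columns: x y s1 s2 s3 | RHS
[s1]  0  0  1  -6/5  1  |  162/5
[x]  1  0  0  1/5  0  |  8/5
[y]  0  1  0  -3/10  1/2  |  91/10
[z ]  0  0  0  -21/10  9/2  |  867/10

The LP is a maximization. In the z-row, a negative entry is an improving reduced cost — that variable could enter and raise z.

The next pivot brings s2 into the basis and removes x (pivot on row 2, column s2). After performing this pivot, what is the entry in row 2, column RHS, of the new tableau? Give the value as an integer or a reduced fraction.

Pivot element is row 2, column s2: 1/5.
Normalize row 2: new (row 2, RHS) = (8/5)/(1/5) = 8.
Row 2 is the pivot row, so the entry is 8.

8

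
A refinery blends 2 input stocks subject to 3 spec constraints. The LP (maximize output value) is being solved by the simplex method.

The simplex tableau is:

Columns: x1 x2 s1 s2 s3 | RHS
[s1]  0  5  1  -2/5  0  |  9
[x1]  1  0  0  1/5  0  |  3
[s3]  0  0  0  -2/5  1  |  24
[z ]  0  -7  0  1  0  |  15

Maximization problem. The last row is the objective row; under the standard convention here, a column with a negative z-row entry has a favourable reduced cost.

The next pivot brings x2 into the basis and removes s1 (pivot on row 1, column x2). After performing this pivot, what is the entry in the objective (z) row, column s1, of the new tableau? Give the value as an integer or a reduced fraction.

Pivot element is row 1, column x2: 5.
Normalize row 1: new (row 1, s1) = 1/5 = 1/5.
z-row ← z-row − (-7)·(new row 1): 0 − (-7)·(1/5) = 7/5.

7/5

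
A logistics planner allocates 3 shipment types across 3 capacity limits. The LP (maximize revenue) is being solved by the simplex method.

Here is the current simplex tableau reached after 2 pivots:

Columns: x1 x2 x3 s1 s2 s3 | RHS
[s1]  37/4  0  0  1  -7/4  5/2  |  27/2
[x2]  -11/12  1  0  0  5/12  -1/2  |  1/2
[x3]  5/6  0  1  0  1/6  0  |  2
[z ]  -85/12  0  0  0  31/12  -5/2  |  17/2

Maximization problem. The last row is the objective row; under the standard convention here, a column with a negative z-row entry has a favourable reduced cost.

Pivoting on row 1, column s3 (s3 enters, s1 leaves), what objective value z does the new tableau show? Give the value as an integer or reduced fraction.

Minimum ratio for s3: (27/2)/(5/2) = 27/5.
z changes by −(z-row coeff of s3)·ratio = −(-5/2)·(27/5) = 27/2.
New z = 17/2 + (27/2) = 22.

22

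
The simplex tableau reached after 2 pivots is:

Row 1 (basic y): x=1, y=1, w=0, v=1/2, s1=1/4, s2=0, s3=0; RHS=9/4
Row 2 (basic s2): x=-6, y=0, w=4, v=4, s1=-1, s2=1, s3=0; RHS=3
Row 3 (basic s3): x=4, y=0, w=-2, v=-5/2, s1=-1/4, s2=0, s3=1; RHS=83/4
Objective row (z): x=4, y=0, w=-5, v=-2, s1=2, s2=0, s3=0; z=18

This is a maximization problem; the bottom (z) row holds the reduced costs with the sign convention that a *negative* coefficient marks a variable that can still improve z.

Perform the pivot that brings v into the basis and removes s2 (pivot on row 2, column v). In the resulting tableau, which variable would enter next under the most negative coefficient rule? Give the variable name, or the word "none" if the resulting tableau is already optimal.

w

Pivot element 4. New z-row = old z-row − (-2)·(row 2/4).
Updated z-row coefficients: x: 1, y: 0, w: -3, v: 0, s1: 3/2, s2: 1/2, s3: 0.
The most negative is -3 in column w, so w would enter next.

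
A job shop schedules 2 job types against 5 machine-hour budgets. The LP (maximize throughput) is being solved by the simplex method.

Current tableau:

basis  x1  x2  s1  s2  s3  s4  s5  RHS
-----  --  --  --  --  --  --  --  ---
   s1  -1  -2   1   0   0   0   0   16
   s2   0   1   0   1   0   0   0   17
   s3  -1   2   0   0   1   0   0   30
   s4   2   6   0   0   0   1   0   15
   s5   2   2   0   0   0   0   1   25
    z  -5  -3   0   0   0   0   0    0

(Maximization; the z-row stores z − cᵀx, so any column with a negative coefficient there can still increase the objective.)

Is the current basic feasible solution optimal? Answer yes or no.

Column x1 has objective-row coefficient -5, which is negative; an improving pivot exists, so not yet optimal.

no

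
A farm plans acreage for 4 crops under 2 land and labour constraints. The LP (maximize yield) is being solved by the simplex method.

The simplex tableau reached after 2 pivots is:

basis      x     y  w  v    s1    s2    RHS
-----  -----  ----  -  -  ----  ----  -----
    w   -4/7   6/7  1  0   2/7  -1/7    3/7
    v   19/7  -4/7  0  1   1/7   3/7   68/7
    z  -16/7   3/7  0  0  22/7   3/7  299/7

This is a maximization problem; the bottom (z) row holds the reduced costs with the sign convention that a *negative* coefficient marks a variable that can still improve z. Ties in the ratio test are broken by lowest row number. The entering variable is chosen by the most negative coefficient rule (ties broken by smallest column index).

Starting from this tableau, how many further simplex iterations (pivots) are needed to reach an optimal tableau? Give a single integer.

pivot: x in, v out → z = 967/19
pivot: y in, w out → z = 715/14
No improving column remains; optimal.

2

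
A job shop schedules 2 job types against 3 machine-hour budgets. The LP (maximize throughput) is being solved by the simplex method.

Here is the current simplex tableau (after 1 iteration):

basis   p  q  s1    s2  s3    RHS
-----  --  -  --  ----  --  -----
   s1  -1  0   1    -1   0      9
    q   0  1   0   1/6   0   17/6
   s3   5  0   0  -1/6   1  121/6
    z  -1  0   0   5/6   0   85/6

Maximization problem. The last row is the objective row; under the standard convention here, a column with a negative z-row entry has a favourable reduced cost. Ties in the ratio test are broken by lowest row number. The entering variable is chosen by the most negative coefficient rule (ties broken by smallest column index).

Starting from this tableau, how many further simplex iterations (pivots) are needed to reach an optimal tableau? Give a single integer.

pivot: p in, s3 out → z = 91/5
No improving column remains; optimal.

1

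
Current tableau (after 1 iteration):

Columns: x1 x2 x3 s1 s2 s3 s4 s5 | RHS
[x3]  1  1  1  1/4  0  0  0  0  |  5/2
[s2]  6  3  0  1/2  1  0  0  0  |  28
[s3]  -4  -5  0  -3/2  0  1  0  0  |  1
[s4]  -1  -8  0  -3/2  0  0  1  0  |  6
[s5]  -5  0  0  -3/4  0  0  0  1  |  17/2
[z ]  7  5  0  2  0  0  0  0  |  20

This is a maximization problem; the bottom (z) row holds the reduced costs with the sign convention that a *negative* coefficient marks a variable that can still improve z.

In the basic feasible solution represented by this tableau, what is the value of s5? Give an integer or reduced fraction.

s5 is basic (row 5); its value is the RHS of that row: 17/2.

17/2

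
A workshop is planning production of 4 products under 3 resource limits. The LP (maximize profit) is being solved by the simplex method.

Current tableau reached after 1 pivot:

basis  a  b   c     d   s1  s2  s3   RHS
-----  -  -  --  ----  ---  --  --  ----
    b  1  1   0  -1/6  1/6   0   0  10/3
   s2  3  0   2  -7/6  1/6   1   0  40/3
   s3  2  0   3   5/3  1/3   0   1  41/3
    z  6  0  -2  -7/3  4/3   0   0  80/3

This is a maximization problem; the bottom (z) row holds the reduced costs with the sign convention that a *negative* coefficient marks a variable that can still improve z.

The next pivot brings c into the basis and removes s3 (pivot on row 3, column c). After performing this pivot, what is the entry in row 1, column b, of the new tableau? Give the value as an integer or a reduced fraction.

1

Pivot element is row 3, column c: 3.
Normalize row 3: new (row 3, b) = 0/3 = 0.
row 1 ← row 1 − 0·(new row 3): 1 − 0·0 = 1.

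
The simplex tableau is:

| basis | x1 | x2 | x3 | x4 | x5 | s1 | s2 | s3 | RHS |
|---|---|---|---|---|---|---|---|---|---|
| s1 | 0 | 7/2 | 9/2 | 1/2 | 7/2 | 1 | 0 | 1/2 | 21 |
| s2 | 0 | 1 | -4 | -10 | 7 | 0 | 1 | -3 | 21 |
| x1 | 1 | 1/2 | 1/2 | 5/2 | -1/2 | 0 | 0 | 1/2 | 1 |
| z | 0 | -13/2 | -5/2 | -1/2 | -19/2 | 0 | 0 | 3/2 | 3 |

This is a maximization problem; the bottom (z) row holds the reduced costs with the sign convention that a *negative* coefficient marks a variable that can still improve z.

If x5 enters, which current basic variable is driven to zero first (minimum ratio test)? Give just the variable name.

s2

Ratios: row 1 (s1): 21/(7/2) = 6; row 2 (s2): 21/7 = 3; row 3 (x1): entry -1/2 ≤ 0, skip.
Minimum ratio 3 is in the s2 row, so s2 leaves.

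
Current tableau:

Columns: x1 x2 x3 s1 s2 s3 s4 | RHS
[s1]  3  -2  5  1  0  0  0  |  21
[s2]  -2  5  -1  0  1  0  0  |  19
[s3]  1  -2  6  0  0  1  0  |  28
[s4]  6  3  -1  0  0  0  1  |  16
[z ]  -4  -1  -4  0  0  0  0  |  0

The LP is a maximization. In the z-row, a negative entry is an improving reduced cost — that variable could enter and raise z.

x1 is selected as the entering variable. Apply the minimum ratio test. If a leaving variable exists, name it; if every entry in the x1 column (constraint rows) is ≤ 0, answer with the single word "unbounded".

s4

Ratios: row 1 (s1): 21/3 = 7; row 2 (s2): entry -2 ≤ 0, skip; row 3 (s3): 28/1 = 28; row 4 (s4): 16/6 = 8/3.
Minimum ratio is in the s4 row, so s4 leaves.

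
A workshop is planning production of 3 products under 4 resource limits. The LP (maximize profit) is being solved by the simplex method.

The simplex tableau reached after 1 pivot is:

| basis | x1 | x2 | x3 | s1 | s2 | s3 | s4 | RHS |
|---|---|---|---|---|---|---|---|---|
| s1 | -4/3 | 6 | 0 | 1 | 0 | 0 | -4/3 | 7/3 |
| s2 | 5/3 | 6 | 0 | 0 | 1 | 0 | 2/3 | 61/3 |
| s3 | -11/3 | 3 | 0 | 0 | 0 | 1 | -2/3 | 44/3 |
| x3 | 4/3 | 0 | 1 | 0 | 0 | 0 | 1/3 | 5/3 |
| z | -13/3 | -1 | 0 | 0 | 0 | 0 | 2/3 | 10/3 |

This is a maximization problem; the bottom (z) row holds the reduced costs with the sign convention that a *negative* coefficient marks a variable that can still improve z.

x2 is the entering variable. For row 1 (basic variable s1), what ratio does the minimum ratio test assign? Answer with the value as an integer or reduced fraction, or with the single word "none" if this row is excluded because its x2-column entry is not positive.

Ratio = RHS / (x2 entry) = (7/3) / 6 = 7/18.

7/18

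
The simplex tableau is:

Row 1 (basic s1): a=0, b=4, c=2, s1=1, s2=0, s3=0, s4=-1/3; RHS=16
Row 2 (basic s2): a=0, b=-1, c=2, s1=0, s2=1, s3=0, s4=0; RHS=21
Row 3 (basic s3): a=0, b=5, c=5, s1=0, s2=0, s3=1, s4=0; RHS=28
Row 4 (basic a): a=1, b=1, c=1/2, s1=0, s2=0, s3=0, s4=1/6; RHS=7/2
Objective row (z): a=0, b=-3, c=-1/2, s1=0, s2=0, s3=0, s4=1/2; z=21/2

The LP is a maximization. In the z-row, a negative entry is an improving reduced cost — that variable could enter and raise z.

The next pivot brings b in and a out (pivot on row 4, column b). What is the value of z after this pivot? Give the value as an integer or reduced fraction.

21

Minimum ratio for b: (7/2)/1 = 7/2.
z changes by −(z-row coeff of b)·ratio = −(-3)·(7/2) = 21/2.
New z = 21/2 + (21/2) = 21.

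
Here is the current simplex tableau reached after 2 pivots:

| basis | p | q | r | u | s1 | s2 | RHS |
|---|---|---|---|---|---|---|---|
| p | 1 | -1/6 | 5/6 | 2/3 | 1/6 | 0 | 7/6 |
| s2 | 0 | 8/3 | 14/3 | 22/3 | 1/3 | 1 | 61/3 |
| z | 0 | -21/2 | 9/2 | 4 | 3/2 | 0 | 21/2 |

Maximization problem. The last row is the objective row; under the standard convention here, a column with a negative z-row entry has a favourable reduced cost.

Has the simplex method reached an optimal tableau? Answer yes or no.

no

Column q has objective-row coefficient -21/2, which is negative; an improving pivot exists, so not yet optimal.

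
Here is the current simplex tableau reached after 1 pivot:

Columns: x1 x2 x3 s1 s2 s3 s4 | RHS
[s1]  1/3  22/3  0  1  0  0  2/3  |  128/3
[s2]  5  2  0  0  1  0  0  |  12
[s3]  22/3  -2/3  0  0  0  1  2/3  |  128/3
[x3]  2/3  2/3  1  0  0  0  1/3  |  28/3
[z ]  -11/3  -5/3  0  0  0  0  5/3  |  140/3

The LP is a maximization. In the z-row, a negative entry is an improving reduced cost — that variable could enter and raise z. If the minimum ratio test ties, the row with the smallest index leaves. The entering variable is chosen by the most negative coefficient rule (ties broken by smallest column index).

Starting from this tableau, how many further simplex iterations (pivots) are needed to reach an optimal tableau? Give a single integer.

pivot: x1 in, s2 out → z = 832/15
pivot: x2 in, s1 out → z = 1529/27
No improving column remains; optimal.

2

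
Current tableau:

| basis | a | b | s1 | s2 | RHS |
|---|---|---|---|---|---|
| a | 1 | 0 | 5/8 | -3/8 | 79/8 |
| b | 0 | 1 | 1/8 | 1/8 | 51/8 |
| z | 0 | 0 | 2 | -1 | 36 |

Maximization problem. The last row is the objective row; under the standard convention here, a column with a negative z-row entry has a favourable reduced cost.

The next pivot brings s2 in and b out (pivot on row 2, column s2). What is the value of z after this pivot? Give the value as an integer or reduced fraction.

Minimum ratio for s2: (51/8)/(1/8) = 51.
z changes by −(z-row coeff of s2)·ratio = −(-1)·51 = 51.
New z = 36 + 51 = 87.

87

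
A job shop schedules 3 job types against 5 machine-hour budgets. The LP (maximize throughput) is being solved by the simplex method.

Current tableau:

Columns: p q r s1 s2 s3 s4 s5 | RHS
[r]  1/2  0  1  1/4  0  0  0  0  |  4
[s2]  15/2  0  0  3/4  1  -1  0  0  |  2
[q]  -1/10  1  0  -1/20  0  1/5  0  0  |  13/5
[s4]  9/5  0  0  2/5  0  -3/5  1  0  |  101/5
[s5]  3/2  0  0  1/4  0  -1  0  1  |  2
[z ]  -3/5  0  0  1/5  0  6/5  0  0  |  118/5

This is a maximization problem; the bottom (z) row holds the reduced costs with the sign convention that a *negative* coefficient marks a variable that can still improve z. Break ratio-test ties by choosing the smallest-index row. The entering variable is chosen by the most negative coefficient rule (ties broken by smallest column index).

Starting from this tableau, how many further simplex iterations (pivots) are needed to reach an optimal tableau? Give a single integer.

1

pivot: p in, s2 out → z = 594/25
No improving column remains; optimal.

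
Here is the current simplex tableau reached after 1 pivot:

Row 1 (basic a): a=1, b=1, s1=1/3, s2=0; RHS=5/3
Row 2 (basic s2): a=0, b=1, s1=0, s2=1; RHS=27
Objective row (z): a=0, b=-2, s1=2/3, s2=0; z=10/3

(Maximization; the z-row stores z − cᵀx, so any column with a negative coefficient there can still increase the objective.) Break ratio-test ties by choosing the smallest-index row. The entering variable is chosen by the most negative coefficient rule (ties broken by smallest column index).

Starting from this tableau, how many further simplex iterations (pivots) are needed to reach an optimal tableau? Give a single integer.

1

pivot: b in, a out → z = 20/3
No improving column remains; optimal.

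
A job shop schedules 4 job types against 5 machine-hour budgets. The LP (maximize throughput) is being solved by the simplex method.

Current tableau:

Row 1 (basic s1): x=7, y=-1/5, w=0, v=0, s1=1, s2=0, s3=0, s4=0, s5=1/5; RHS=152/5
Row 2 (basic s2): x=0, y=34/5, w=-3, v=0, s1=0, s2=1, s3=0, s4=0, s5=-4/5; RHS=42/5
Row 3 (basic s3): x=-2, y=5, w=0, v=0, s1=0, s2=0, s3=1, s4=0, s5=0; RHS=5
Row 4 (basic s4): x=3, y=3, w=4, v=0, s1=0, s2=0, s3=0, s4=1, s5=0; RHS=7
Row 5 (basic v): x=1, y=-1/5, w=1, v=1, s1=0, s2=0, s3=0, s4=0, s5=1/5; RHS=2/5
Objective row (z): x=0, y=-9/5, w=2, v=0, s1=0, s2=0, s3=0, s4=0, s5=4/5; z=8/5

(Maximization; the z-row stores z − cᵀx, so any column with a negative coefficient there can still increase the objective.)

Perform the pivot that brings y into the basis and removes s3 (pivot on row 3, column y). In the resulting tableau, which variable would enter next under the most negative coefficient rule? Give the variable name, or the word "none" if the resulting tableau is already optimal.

Pivot element 5. New z-row = old z-row − (-9/5)·(row 3/5).
Updated z-row coefficients: x: -18/25, y: 0, w: 2, v: 0, s1: 0, s2: 0, s3: 9/25, s4: 0, s5: 4/5.
The most negative is -18/25 in column x, so x would enter next.

x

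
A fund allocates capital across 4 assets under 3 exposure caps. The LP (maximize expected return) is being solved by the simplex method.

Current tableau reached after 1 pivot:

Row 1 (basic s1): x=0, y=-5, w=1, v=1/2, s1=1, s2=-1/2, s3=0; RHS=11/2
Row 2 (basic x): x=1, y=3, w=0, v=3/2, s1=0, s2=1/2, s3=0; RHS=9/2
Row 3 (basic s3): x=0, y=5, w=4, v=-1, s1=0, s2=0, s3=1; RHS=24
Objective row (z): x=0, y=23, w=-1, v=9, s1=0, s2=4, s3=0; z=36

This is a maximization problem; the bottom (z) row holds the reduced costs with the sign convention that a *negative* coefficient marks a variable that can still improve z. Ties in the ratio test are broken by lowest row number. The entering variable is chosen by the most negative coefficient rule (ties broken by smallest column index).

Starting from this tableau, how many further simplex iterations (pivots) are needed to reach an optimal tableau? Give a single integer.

pivot: w in, s1 out → z = 83/2
No improving column remains; optimal.

1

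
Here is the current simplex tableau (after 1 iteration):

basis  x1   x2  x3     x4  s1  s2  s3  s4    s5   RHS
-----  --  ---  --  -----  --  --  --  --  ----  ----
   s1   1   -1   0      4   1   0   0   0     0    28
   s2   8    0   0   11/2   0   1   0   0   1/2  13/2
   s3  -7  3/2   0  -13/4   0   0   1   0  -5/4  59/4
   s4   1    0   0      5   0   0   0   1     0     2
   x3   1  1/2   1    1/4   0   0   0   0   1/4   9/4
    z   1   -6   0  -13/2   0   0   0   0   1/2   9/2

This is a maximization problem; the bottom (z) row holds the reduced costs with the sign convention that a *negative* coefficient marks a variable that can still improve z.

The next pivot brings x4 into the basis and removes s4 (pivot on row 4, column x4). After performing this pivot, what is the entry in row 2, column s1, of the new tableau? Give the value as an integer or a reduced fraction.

Pivot element is row 4, column x4: 5.
Normalize row 4: new (row 4, s1) = 0/5 = 0.
row 2 ← row 2 − (11/2)·(new row 4): 0 − (11/2)·0 = 0.

0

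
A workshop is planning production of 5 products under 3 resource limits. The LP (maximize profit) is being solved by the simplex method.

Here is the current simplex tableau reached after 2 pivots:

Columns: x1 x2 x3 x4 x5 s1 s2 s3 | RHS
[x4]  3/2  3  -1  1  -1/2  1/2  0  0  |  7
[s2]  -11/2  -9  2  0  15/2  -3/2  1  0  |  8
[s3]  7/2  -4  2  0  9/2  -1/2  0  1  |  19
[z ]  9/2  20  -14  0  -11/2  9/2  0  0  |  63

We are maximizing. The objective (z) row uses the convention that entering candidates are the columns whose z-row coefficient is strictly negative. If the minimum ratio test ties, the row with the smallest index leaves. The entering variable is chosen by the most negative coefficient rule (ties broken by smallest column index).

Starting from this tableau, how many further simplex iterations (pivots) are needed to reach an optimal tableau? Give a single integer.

3

pivot: x3 in, s2 out → z = 119
pivot: x2 in, s3 out → z = 1068/5
pivot: s2 in, x4 out → z = 328
No improving column remains; optimal.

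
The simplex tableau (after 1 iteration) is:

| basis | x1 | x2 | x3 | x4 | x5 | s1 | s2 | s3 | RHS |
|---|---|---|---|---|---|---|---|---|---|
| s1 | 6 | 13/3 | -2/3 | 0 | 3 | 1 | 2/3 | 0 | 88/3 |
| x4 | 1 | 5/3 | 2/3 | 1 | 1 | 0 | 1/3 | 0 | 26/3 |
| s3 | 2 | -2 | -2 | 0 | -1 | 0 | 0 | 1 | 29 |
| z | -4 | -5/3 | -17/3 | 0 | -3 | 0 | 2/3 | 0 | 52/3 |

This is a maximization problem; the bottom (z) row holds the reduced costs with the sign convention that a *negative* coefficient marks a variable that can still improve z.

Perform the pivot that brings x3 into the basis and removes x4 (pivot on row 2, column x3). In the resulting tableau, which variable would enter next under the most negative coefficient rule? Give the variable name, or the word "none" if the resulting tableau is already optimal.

Pivot element 2/3. New z-row = old z-row − (-17/3)·(row 2/(2/3)).
Updated z-row coefficients: x1: 9/2, x2: 25/2, x3: 0, x4: 17/2, x5: 11/2, s1: 0, s2: 7/2, s3: 0.
No coefficient is strictly negative; the tableau after this pivot is optimal.

none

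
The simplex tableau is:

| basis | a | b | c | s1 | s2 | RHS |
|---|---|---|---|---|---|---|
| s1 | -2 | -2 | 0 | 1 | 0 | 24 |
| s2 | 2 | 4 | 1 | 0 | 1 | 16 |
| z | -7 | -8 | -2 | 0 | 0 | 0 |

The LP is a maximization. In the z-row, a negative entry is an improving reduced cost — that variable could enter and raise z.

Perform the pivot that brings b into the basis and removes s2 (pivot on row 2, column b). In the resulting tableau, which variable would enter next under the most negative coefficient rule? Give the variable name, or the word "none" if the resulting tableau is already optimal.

a

Pivot element 4. New z-row = old z-row − (-8)·(row 2/4).
Updated z-row coefficients: a: -3, b: 0, c: 0, s1: 0, s2: 2.
The most negative is -3 in column a, so a would enter next.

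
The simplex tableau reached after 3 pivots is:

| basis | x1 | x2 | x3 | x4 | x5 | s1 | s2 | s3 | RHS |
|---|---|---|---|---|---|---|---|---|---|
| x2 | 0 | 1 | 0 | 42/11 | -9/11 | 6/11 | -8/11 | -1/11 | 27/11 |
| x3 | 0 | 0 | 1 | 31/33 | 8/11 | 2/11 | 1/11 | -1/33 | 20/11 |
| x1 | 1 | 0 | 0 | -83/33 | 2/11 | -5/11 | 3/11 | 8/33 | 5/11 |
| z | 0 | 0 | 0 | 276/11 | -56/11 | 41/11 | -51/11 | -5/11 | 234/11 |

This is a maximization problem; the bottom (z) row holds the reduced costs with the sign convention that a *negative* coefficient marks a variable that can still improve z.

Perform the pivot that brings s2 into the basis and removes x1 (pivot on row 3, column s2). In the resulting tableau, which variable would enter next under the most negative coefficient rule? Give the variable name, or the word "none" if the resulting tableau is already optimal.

x4

Pivot element 3/11. New z-row = old z-row − (-51/11)·(row 3/(3/11)).
Updated z-row coefficients: x1: 17, x2: 0, x3: 0, x4: -53/3, x5: -2, s1: -4, s2: 0, s3: 11/3.
The most negative is -53/3 in column x4, so x4 would enter next.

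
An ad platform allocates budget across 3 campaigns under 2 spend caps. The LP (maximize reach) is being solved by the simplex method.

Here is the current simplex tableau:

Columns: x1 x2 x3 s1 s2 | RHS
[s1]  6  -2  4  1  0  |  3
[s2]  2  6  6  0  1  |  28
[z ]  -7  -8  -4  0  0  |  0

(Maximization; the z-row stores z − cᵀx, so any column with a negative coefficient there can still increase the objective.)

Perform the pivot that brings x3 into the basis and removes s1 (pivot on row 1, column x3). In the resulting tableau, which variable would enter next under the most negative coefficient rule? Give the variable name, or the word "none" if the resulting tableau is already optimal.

x2

Pivot element 4. New z-row = old z-row − (-4)·(row 1/4).
Updated z-row coefficients: x1: -1, x2: -10, x3: 0, s1: 1, s2: 0.
The most negative is -10 in column x2, so x2 would enter next.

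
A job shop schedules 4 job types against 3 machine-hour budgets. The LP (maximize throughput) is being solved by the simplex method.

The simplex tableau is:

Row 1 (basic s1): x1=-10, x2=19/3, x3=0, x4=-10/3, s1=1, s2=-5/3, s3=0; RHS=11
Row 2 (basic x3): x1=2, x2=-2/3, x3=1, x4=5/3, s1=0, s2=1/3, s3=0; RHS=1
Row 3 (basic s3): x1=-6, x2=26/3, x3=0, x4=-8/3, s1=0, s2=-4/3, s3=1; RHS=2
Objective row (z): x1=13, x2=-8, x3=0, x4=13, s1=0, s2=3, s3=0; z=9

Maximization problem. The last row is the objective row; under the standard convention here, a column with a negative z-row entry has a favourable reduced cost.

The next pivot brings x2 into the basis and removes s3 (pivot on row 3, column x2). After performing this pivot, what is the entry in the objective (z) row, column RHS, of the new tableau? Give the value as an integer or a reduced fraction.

141/13

Pivot element is row 3, column x2: 26/3.
Normalize row 3: new (row 3, RHS) = 2/(26/3) = 3/13.
z-row ← z-row − (-8)·(new row 3): 9 − (-8)·(3/13) = 141/13.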